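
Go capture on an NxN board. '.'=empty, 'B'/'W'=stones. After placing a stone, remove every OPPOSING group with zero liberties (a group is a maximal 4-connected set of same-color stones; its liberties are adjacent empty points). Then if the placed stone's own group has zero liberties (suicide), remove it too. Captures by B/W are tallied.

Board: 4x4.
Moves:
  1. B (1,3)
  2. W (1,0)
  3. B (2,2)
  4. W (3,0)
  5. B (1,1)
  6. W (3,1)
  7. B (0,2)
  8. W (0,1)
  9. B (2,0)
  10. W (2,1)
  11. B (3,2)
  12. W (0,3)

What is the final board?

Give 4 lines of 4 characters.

Answer: .WB.
WB.B
.WB.
WWB.

Derivation:
Move 1: B@(1,3) -> caps B=0 W=0
Move 2: W@(1,0) -> caps B=0 W=0
Move 3: B@(2,2) -> caps B=0 W=0
Move 4: W@(3,0) -> caps B=0 W=0
Move 5: B@(1,1) -> caps B=0 W=0
Move 6: W@(3,1) -> caps B=0 W=0
Move 7: B@(0,2) -> caps B=0 W=0
Move 8: W@(0,1) -> caps B=0 W=0
Move 9: B@(2,0) -> caps B=0 W=0
Move 10: W@(2,1) -> caps B=0 W=1
Move 11: B@(3,2) -> caps B=0 W=1
Move 12: W@(0,3) -> caps B=0 W=1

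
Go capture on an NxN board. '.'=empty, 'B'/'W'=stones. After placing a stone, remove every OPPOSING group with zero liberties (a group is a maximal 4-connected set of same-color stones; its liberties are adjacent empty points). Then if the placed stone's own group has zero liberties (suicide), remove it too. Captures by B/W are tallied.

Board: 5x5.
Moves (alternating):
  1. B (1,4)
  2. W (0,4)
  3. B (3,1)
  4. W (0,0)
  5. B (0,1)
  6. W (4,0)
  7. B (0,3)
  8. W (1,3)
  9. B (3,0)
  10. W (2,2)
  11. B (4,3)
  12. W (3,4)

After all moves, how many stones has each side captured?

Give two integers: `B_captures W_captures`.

Move 1: B@(1,4) -> caps B=0 W=0
Move 2: W@(0,4) -> caps B=0 W=0
Move 3: B@(3,1) -> caps B=0 W=0
Move 4: W@(0,0) -> caps B=0 W=0
Move 5: B@(0,1) -> caps B=0 W=0
Move 6: W@(4,0) -> caps B=0 W=0
Move 7: B@(0,3) -> caps B=1 W=0
Move 8: W@(1,3) -> caps B=1 W=0
Move 9: B@(3,0) -> caps B=1 W=0
Move 10: W@(2,2) -> caps B=1 W=0
Move 11: B@(4,3) -> caps B=1 W=0
Move 12: W@(3,4) -> caps B=1 W=0

Answer: 1 0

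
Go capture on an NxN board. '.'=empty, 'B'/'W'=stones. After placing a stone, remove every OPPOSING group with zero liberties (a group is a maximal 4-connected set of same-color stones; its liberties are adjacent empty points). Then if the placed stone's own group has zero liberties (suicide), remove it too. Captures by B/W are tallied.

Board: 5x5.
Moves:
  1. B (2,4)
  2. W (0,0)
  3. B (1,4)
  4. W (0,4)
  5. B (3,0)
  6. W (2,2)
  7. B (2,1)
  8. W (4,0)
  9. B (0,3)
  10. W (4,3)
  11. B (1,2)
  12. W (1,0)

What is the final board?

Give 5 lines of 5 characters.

Move 1: B@(2,4) -> caps B=0 W=0
Move 2: W@(0,0) -> caps B=0 W=0
Move 3: B@(1,4) -> caps B=0 W=0
Move 4: W@(0,4) -> caps B=0 W=0
Move 5: B@(3,0) -> caps B=0 W=0
Move 6: W@(2,2) -> caps B=0 W=0
Move 7: B@(2,1) -> caps B=0 W=0
Move 8: W@(4,0) -> caps B=0 W=0
Move 9: B@(0,3) -> caps B=1 W=0
Move 10: W@(4,3) -> caps B=1 W=0
Move 11: B@(1,2) -> caps B=1 W=0
Move 12: W@(1,0) -> caps B=1 W=0

Answer: W..B.
W.B.B
.BW.B
B....
W..W.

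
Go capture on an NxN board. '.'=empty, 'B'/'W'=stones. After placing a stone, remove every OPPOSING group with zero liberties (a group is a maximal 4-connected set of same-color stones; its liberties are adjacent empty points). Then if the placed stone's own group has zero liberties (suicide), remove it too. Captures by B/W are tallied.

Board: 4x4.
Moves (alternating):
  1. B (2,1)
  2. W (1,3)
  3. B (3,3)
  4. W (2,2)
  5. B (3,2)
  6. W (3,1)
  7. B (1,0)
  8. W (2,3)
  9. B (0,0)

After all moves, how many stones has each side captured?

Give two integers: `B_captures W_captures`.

Answer: 0 2

Derivation:
Move 1: B@(2,1) -> caps B=0 W=0
Move 2: W@(1,3) -> caps B=0 W=0
Move 3: B@(3,3) -> caps B=0 W=0
Move 4: W@(2,2) -> caps B=0 W=0
Move 5: B@(3,2) -> caps B=0 W=0
Move 6: W@(3,1) -> caps B=0 W=0
Move 7: B@(1,0) -> caps B=0 W=0
Move 8: W@(2,3) -> caps B=0 W=2
Move 9: B@(0,0) -> caps B=0 W=2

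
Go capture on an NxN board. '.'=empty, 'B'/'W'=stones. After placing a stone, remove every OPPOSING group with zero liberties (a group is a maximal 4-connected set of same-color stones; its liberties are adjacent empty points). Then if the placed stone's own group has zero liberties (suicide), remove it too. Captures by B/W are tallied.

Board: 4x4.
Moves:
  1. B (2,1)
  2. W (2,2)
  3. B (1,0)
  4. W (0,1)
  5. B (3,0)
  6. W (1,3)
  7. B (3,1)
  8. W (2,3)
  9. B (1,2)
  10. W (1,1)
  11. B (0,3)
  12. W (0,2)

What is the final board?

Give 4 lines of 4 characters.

Move 1: B@(2,1) -> caps B=0 W=0
Move 2: W@(2,2) -> caps B=0 W=0
Move 3: B@(1,0) -> caps B=0 W=0
Move 4: W@(0,1) -> caps B=0 W=0
Move 5: B@(3,0) -> caps B=0 W=0
Move 6: W@(1,3) -> caps B=0 W=0
Move 7: B@(3,1) -> caps B=0 W=0
Move 8: W@(2,3) -> caps B=0 W=0
Move 9: B@(1,2) -> caps B=0 W=0
Move 10: W@(1,1) -> caps B=0 W=0
Move 11: B@(0,3) -> caps B=0 W=0
Move 12: W@(0,2) -> caps B=0 W=2

Answer: .WW.
BW.W
.BWW
BB..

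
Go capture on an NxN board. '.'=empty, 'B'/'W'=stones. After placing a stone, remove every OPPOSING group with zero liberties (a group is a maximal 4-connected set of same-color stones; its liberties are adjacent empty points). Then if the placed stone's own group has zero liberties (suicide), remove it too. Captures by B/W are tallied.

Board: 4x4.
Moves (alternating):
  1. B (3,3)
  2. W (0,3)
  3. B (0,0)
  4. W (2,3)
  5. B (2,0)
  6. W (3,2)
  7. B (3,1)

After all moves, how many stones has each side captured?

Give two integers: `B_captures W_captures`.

Answer: 0 1

Derivation:
Move 1: B@(3,3) -> caps B=0 W=0
Move 2: W@(0,3) -> caps B=0 W=0
Move 3: B@(0,0) -> caps B=0 W=0
Move 4: W@(2,3) -> caps B=0 W=0
Move 5: B@(2,0) -> caps B=0 W=0
Move 6: W@(3,2) -> caps B=0 W=1
Move 7: B@(3,1) -> caps B=0 W=1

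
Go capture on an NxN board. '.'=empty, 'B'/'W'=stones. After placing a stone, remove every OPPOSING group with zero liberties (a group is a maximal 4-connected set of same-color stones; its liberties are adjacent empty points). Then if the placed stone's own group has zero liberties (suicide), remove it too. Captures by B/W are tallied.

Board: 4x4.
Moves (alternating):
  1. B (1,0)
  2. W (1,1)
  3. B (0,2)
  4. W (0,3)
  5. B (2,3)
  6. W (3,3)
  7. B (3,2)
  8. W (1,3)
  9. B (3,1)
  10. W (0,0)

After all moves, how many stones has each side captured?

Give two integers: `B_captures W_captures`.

Answer: 1 0

Derivation:
Move 1: B@(1,0) -> caps B=0 W=0
Move 2: W@(1,1) -> caps B=0 W=0
Move 3: B@(0,2) -> caps B=0 W=0
Move 4: W@(0,3) -> caps B=0 W=0
Move 5: B@(2,3) -> caps B=0 W=0
Move 6: W@(3,3) -> caps B=0 W=0
Move 7: B@(3,2) -> caps B=1 W=0
Move 8: W@(1,3) -> caps B=1 W=0
Move 9: B@(3,1) -> caps B=1 W=0
Move 10: W@(0,0) -> caps B=1 W=0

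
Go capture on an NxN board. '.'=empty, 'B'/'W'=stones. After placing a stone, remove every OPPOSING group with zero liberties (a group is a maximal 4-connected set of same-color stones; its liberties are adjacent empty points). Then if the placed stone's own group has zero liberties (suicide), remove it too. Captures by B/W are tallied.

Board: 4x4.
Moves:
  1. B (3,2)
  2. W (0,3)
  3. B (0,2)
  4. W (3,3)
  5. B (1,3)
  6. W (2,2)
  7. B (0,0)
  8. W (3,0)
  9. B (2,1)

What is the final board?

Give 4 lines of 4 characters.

Answer: B.B.
...B
.BW.
W.BW

Derivation:
Move 1: B@(3,2) -> caps B=0 W=0
Move 2: W@(0,3) -> caps B=0 W=0
Move 3: B@(0,2) -> caps B=0 W=0
Move 4: W@(3,3) -> caps B=0 W=0
Move 5: B@(1,3) -> caps B=1 W=0
Move 6: W@(2,2) -> caps B=1 W=0
Move 7: B@(0,0) -> caps B=1 W=0
Move 8: W@(3,0) -> caps B=1 W=0
Move 9: B@(2,1) -> caps B=1 W=0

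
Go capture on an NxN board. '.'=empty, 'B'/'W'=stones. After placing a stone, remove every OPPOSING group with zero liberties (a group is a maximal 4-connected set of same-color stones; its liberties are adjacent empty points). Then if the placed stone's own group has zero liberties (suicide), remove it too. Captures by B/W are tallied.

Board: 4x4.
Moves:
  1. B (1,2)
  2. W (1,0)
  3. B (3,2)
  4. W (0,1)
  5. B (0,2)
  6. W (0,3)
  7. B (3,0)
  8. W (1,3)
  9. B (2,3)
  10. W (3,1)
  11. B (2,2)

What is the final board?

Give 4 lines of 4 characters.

Answer: .WB.
W.B.
..BB
BWB.

Derivation:
Move 1: B@(1,2) -> caps B=0 W=0
Move 2: W@(1,0) -> caps B=0 W=0
Move 3: B@(3,2) -> caps B=0 W=0
Move 4: W@(0,1) -> caps B=0 W=0
Move 5: B@(0,2) -> caps B=0 W=0
Move 6: W@(0,3) -> caps B=0 W=0
Move 7: B@(3,0) -> caps B=0 W=0
Move 8: W@(1,3) -> caps B=0 W=0
Move 9: B@(2,3) -> caps B=2 W=0
Move 10: W@(3,1) -> caps B=2 W=0
Move 11: B@(2,2) -> caps B=2 W=0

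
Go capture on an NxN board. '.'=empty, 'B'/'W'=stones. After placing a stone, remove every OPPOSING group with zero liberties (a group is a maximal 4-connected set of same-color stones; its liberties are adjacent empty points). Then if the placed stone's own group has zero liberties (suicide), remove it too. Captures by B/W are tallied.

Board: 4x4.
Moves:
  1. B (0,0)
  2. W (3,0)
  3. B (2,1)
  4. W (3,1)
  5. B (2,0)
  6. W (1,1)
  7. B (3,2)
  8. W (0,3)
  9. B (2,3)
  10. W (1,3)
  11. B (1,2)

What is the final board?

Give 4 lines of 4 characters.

Move 1: B@(0,0) -> caps B=0 W=0
Move 2: W@(3,0) -> caps B=0 W=0
Move 3: B@(2,1) -> caps B=0 W=0
Move 4: W@(3,1) -> caps B=0 W=0
Move 5: B@(2,0) -> caps B=0 W=0
Move 6: W@(1,1) -> caps B=0 W=0
Move 7: B@(3,2) -> caps B=2 W=0
Move 8: W@(0,3) -> caps B=2 W=0
Move 9: B@(2,3) -> caps B=2 W=0
Move 10: W@(1,3) -> caps B=2 W=0
Move 11: B@(1,2) -> caps B=2 W=0

Answer: B..W
.WBW
BB.B
..B.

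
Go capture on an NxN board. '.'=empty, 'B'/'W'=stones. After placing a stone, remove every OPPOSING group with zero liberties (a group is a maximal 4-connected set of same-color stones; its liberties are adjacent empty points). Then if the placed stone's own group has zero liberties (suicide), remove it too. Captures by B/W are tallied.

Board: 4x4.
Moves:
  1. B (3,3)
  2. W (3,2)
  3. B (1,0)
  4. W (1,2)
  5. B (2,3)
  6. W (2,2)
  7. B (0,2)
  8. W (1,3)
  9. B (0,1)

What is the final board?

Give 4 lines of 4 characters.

Move 1: B@(3,3) -> caps B=0 W=0
Move 2: W@(3,2) -> caps B=0 W=0
Move 3: B@(1,0) -> caps B=0 W=0
Move 4: W@(1,2) -> caps B=0 W=0
Move 5: B@(2,3) -> caps B=0 W=0
Move 6: W@(2,2) -> caps B=0 W=0
Move 7: B@(0,2) -> caps B=0 W=0
Move 8: W@(1,3) -> caps B=0 W=2
Move 9: B@(0,1) -> caps B=0 W=2

Answer: .BB.
B.WW
..W.
..W.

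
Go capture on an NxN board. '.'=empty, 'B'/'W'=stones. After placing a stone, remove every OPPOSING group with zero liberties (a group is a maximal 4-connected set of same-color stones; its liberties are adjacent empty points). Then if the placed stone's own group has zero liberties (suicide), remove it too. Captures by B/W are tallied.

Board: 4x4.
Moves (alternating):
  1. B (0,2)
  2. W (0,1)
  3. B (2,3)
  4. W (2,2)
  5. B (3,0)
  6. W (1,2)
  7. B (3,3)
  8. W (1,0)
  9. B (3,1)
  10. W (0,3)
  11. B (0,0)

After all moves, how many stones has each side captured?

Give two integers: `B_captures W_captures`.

Move 1: B@(0,2) -> caps B=0 W=0
Move 2: W@(0,1) -> caps B=0 W=0
Move 3: B@(2,3) -> caps B=0 W=0
Move 4: W@(2,2) -> caps B=0 W=0
Move 5: B@(3,0) -> caps B=0 W=0
Move 6: W@(1,2) -> caps B=0 W=0
Move 7: B@(3,3) -> caps B=0 W=0
Move 8: W@(1,0) -> caps B=0 W=0
Move 9: B@(3,1) -> caps B=0 W=0
Move 10: W@(0,3) -> caps B=0 W=1
Move 11: B@(0,0) -> caps B=0 W=1

Answer: 0 1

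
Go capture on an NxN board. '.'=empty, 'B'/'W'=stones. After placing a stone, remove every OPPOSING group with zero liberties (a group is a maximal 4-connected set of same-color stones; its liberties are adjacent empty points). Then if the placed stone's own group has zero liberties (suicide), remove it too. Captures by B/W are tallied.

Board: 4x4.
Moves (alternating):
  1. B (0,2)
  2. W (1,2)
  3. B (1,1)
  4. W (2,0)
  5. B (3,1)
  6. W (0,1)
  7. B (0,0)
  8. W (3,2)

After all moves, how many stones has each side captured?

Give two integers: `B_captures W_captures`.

Answer: 1 0

Derivation:
Move 1: B@(0,2) -> caps B=0 W=0
Move 2: W@(1,2) -> caps B=0 W=0
Move 3: B@(1,1) -> caps B=0 W=0
Move 4: W@(2,0) -> caps B=0 W=0
Move 5: B@(3,1) -> caps B=0 W=0
Move 6: W@(0,1) -> caps B=0 W=0
Move 7: B@(0,0) -> caps B=1 W=0
Move 8: W@(3,2) -> caps B=1 W=0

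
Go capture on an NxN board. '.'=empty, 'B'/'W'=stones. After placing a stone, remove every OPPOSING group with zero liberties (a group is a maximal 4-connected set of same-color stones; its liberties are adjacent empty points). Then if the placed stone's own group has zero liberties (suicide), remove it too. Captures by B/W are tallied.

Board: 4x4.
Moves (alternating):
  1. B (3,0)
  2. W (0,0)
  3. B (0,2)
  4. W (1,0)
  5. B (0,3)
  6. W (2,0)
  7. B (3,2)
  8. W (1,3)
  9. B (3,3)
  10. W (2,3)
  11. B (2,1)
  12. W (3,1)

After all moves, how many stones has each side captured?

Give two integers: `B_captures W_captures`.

Answer: 0 1

Derivation:
Move 1: B@(3,0) -> caps B=0 W=0
Move 2: W@(0,0) -> caps B=0 W=0
Move 3: B@(0,2) -> caps B=0 W=0
Move 4: W@(1,0) -> caps B=0 W=0
Move 5: B@(0,3) -> caps B=0 W=0
Move 6: W@(2,0) -> caps B=0 W=0
Move 7: B@(3,2) -> caps B=0 W=0
Move 8: W@(1,3) -> caps B=0 W=0
Move 9: B@(3,3) -> caps B=0 W=0
Move 10: W@(2,3) -> caps B=0 W=0
Move 11: B@(2,1) -> caps B=0 W=0
Move 12: W@(3,1) -> caps B=0 W=1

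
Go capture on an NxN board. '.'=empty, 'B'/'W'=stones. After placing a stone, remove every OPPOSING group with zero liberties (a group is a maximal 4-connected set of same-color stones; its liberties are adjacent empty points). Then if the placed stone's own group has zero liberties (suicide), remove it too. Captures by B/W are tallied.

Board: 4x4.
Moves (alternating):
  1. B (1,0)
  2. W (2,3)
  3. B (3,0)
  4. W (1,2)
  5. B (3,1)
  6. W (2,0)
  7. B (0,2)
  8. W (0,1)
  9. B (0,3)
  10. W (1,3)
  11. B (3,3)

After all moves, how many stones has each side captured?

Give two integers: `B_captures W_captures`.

Move 1: B@(1,0) -> caps B=0 W=0
Move 2: W@(2,3) -> caps B=0 W=0
Move 3: B@(3,0) -> caps B=0 W=0
Move 4: W@(1,2) -> caps B=0 W=0
Move 5: B@(3,1) -> caps B=0 W=0
Move 6: W@(2,0) -> caps B=0 W=0
Move 7: B@(0,2) -> caps B=0 W=0
Move 8: W@(0,1) -> caps B=0 W=0
Move 9: B@(0,3) -> caps B=0 W=0
Move 10: W@(1,3) -> caps B=0 W=2
Move 11: B@(3,3) -> caps B=0 W=2

Answer: 0 2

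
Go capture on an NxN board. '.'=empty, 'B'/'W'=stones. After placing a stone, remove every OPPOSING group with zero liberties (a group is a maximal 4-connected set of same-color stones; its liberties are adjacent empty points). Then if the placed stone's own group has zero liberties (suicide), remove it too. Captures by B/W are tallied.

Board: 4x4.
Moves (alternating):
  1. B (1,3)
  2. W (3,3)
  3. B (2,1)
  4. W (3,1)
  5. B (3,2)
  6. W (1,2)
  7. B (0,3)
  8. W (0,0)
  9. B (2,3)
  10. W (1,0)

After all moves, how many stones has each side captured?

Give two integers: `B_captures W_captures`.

Answer: 1 0

Derivation:
Move 1: B@(1,3) -> caps B=0 W=0
Move 2: W@(3,3) -> caps B=0 W=0
Move 3: B@(2,1) -> caps B=0 W=0
Move 4: W@(3,1) -> caps B=0 W=0
Move 5: B@(3,2) -> caps B=0 W=0
Move 6: W@(1,2) -> caps B=0 W=0
Move 7: B@(0,3) -> caps B=0 W=0
Move 8: W@(0,0) -> caps B=0 W=0
Move 9: B@(2,3) -> caps B=1 W=0
Move 10: W@(1,0) -> caps B=1 W=0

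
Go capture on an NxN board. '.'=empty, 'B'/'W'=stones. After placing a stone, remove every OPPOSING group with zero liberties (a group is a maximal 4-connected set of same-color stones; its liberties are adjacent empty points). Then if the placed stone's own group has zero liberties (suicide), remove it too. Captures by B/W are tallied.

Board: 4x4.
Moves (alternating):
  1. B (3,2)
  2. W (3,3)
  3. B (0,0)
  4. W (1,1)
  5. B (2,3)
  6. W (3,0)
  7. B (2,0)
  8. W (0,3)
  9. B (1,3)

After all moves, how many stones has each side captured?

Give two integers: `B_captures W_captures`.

Move 1: B@(3,2) -> caps B=0 W=0
Move 2: W@(3,3) -> caps B=0 W=0
Move 3: B@(0,0) -> caps B=0 W=0
Move 4: W@(1,1) -> caps B=0 W=0
Move 5: B@(2,3) -> caps B=1 W=0
Move 6: W@(3,0) -> caps B=1 W=0
Move 7: B@(2,0) -> caps B=1 W=0
Move 8: W@(0,3) -> caps B=1 W=0
Move 9: B@(1,3) -> caps B=1 W=0

Answer: 1 0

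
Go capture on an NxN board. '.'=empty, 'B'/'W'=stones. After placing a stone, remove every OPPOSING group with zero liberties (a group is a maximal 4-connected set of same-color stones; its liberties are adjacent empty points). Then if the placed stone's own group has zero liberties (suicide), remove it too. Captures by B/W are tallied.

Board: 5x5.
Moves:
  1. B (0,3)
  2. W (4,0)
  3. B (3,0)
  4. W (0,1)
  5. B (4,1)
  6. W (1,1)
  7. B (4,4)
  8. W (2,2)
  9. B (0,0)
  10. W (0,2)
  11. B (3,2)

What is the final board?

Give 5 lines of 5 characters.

Move 1: B@(0,3) -> caps B=0 W=0
Move 2: W@(4,0) -> caps B=0 W=0
Move 3: B@(3,0) -> caps B=0 W=0
Move 4: W@(0,1) -> caps B=0 W=0
Move 5: B@(4,1) -> caps B=1 W=0
Move 6: W@(1,1) -> caps B=1 W=0
Move 7: B@(4,4) -> caps B=1 W=0
Move 8: W@(2,2) -> caps B=1 W=0
Move 9: B@(0,0) -> caps B=1 W=0
Move 10: W@(0,2) -> caps B=1 W=0
Move 11: B@(3,2) -> caps B=1 W=0

Answer: BWWB.
.W...
..W..
B.B..
.B..B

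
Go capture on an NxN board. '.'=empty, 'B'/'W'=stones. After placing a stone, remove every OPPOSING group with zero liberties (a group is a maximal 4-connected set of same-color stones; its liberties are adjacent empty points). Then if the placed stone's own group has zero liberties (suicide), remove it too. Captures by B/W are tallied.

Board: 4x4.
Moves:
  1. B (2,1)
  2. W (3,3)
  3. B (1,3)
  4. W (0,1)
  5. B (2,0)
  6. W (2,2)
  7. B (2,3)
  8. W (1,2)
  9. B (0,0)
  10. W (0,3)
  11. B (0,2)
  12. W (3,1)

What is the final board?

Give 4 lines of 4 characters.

Move 1: B@(2,1) -> caps B=0 W=0
Move 2: W@(3,3) -> caps B=0 W=0
Move 3: B@(1,3) -> caps B=0 W=0
Move 4: W@(0,1) -> caps B=0 W=0
Move 5: B@(2,0) -> caps B=0 W=0
Move 6: W@(2,2) -> caps B=0 W=0
Move 7: B@(2,3) -> caps B=0 W=0
Move 8: W@(1,2) -> caps B=0 W=0
Move 9: B@(0,0) -> caps B=0 W=0
Move 10: W@(0,3) -> caps B=0 W=2
Move 11: B@(0,2) -> caps B=0 W=2
Move 12: W@(3,1) -> caps B=0 W=2

Answer: BW.W
..W.
BBW.
.W.W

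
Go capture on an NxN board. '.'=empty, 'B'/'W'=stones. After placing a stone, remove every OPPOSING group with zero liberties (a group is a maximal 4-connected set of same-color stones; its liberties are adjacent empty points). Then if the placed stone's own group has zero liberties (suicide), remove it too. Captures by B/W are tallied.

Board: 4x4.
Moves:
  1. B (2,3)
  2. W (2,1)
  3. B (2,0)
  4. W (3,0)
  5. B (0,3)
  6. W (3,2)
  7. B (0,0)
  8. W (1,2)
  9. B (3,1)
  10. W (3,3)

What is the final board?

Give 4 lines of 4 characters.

Answer: B..B
..W.
BW.B
.BWW

Derivation:
Move 1: B@(2,3) -> caps B=0 W=0
Move 2: W@(2,1) -> caps B=0 W=0
Move 3: B@(2,0) -> caps B=0 W=0
Move 4: W@(3,0) -> caps B=0 W=0
Move 5: B@(0,3) -> caps B=0 W=0
Move 6: W@(3,2) -> caps B=0 W=0
Move 7: B@(0,0) -> caps B=0 W=0
Move 8: W@(1,2) -> caps B=0 W=0
Move 9: B@(3,1) -> caps B=1 W=0
Move 10: W@(3,3) -> caps B=1 W=0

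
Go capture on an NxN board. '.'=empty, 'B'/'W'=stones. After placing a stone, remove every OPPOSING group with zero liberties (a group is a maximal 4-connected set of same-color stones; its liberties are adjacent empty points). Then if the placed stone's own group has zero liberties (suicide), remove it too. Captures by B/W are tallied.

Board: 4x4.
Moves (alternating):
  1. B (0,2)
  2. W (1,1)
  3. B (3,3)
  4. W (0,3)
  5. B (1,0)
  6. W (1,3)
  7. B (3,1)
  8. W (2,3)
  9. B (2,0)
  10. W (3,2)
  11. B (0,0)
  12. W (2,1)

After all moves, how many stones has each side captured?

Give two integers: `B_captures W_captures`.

Move 1: B@(0,2) -> caps B=0 W=0
Move 2: W@(1,1) -> caps B=0 W=0
Move 3: B@(3,3) -> caps B=0 W=0
Move 4: W@(0,3) -> caps B=0 W=0
Move 5: B@(1,0) -> caps B=0 W=0
Move 6: W@(1,3) -> caps B=0 W=0
Move 7: B@(3,1) -> caps B=0 W=0
Move 8: W@(2,3) -> caps B=0 W=0
Move 9: B@(2,0) -> caps B=0 W=0
Move 10: W@(3,2) -> caps B=0 W=1
Move 11: B@(0,0) -> caps B=0 W=1
Move 12: W@(2,1) -> caps B=0 W=1

Answer: 0 1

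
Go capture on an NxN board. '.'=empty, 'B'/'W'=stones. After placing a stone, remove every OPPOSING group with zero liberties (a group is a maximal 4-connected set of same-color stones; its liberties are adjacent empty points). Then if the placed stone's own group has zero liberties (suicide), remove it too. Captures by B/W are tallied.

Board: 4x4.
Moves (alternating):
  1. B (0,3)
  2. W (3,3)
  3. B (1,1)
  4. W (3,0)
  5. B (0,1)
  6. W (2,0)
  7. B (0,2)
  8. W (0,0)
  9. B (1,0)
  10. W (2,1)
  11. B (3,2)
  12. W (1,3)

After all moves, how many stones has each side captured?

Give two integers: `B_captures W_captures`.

Answer: 1 0

Derivation:
Move 1: B@(0,3) -> caps B=0 W=0
Move 2: W@(3,3) -> caps B=0 W=0
Move 3: B@(1,1) -> caps B=0 W=0
Move 4: W@(3,0) -> caps B=0 W=0
Move 5: B@(0,1) -> caps B=0 W=0
Move 6: W@(2,0) -> caps B=0 W=0
Move 7: B@(0,2) -> caps B=0 W=0
Move 8: W@(0,0) -> caps B=0 W=0
Move 9: B@(1,0) -> caps B=1 W=0
Move 10: W@(2,1) -> caps B=1 W=0
Move 11: B@(3,2) -> caps B=1 W=0
Move 12: W@(1,3) -> caps B=1 W=0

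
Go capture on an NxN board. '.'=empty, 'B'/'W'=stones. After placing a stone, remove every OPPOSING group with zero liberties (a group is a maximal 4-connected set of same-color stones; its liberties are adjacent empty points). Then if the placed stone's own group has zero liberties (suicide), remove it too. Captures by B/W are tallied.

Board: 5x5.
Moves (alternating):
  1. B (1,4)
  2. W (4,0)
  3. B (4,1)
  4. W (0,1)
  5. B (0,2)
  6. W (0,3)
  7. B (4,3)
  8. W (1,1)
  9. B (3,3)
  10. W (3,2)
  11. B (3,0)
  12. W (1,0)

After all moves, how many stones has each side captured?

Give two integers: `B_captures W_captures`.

Move 1: B@(1,4) -> caps B=0 W=0
Move 2: W@(4,0) -> caps B=0 W=0
Move 3: B@(4,1) -> caps B=0 W=0
Move 4: W@(0,1) -> caps B=0 W=0
Move 5: B@(0,2) -> caps B=0 W=0
Move 6: W@(0,3) -> caps B=0 W=0
Move 7: B@(4,3) -> caps B=0 W=0
Move 8: W@(1,1) -> caps B=0 W=0
Move 9: B@(3,3) -> caps B=0 W=0
Move 10: W@(3,2) -> caps B=0 W=0
Move 11: B@(3,0) -> caps B=1 W=0
Move 12: W@(1,0) -> caps B=1 W=0

Answer: 1 0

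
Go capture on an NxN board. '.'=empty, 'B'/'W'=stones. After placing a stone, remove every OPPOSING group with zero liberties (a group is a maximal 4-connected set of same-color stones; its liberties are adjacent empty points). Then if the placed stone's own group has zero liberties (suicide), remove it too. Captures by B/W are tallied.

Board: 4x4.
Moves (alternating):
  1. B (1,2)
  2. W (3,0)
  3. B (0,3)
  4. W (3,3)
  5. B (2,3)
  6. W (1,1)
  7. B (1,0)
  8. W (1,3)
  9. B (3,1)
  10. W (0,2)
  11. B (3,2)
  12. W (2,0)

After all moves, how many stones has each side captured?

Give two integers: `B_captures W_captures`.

Answer: 1 0

Derivation:
Move 1: B@(1,2) -> caps B=0 W=0
Move 2: W@(3,0) -> caps B=0 W=0
Move 3: B@(0,3) -> caps B=0 W=0
Move 4: W@(3,3) -> caps B=0 W=0
Move 5: B@(2,3) -> caps B=0 W=0
Move 6: W@(1,1) -> caps B=0 W=0
Move 7: B@(1,0) -> caps B=0 W=0
Move 8: W@(1,3) -> caps B=0 W=0
Move 9: B@(3,1) -> caps B=0 W=0
Move 10: W@(0,2) -> caps B=0 W=0
Move 11: B@(3,2) -> caps B=1 W=0
Move 12: W@(2,0) -> caps B=1 W=0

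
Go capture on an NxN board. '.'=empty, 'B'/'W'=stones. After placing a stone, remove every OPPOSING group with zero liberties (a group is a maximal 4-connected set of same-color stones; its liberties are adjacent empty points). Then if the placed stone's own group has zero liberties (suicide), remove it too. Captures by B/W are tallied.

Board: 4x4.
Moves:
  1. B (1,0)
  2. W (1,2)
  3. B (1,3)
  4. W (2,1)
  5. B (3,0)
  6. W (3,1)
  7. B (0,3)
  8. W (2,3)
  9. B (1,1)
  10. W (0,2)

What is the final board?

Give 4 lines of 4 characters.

Move 1: B@(1,0) -> caps B=0 W=0
Move 2: W@(1,2) -> caps B=0 W=0
Move 3: B@(1,3) -> caps B=0 W=0
Move 4: W@(2,1) -> caps B=0 W=0
Move 5: B@(3,0) -> caps B=0 W=0
Move 6: W@(3,1) -> caps B=0 W=0
Move 7: B@(0,3) -> caps B=0 W=0
Move 8: W@(2,3) -> caps B=0 W=0
Move 9: B@(1,1) -> caps B=0 W=0
Move 10: W@(0,2) -> caps B=0 W=2

Answer: ..W.
BBW.
.W.W
BW..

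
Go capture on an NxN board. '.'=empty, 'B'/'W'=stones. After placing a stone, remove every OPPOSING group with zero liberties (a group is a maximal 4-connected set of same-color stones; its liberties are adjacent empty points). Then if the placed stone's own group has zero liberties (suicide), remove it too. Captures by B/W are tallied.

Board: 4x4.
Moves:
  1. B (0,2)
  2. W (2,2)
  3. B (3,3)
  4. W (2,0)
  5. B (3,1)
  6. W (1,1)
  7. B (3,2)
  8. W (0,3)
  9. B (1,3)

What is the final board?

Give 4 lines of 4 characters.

Move 1: B@(0,2) -> caps B=0 W=0
Move 2: W@(2,2) -> caps B=0 W=0
Move 3: B@(3,3) -> caps B=0 W=0
Move 4: W@(2,0) -> caps B=0 W=0
Move 5: B@(3,1) -> caps B=0 W=0
Move 6: W@(1,1) -> caps B=0 W=0
Move 7: B@(3,2) -> caps B=0 W=0
Move 8: W@(0,3) -> caps B=0 W=0
Move 9: B@(1,3) -> caps B=1 W=0

Answer: ..B.
.W.B
W.W.
.BBB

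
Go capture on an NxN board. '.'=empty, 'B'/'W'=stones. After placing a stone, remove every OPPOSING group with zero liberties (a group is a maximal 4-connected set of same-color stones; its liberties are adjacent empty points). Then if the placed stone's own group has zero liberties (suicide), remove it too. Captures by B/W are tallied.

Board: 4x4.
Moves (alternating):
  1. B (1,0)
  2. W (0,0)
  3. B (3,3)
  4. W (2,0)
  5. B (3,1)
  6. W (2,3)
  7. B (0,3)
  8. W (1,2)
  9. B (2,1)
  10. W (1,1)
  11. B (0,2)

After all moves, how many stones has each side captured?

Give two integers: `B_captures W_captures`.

Move 1: B@(1,0) -> caps B=0 W=0
Move 2: W@(0,0) -> caps B=0 W=0
Move 3: B@(3,3) -> caps B=0 W=0
Move 4: W@(2,0) -> caps B=0 W=0
Move 5: B@(3,1) -> caps B=0 W=0
Move 6: W@(2,3) -> caps B=0 W=0
Move 7: B@(0,3) -> caps B=0 W=0
Move 8: W@(1,2) -> caps B=0 W=0
Move 9: B@(2,1) -> caps B=0 W=0
Move 10: W@(1,1) -> caps B=0 W=1
Move 11: B@(0,2) -> caps B=0 W=1

Answer: 0 1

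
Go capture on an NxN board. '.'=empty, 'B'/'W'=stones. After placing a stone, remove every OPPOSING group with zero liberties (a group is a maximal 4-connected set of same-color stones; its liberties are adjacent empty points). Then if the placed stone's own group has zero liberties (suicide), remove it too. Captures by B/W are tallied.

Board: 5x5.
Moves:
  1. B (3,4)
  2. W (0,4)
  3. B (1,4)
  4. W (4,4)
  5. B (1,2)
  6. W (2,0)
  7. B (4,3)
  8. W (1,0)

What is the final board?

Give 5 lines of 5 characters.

Move 1: B@(3,4) -> caps B=0 W=0
Move 2: W@(0,4) -> caps B=0 W=0
Move 3: B@(1,4) -> caps B=0 W=0
Move 4: W@(4,4) -> caps B=0 W=0
Move 5: B@(1,2) -> caps B=0 W=0
Move 6: W@(2,0) -> caps B=0 W=0
Move 7: B@(4,3) -> caps B=1 W=0
Move 8: W@(1,0) -> caps B=1 W=0

Answer: ....W
W.B.B
W....
....B
...B.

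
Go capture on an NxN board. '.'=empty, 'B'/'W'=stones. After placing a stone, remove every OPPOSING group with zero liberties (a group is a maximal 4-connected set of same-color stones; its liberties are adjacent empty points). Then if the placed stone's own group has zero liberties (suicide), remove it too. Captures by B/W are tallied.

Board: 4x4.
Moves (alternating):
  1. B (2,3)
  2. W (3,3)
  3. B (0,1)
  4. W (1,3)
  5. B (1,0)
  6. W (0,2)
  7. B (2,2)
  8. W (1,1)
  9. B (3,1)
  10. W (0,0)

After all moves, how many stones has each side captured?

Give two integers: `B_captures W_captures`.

Answer: 0 1

Derivation:
Move 1: B@(2,3) -> caps B=0 W=0
Move 2: W@(3,3) -> caps B=0 W=0
Move 3: B@(0,1) -> caps B=0 W=0
Move 4: W@(1,3) -> caps B=0 W=0
Move 5: B@(1,0) -> caps B=0 W=0
Move 6: W@(0,2) -> caps B=0 W=0
Move 7: B@(2,2) -> caps B=0 W=0
Move 8: W@(1,1) -> caps B=0 W=0
Move 9: B@(3,1) -> caps B=0 W=0
Move 10: W@(0,0) -> caps B=0 W=1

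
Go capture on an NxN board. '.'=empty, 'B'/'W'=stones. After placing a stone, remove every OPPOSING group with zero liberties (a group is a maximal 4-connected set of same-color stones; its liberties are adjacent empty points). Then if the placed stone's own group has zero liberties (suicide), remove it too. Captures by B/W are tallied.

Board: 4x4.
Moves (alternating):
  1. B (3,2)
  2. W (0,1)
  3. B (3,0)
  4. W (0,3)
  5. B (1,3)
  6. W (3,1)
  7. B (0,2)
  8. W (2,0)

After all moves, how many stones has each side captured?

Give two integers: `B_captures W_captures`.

Answer: 1 1

Derivation:
Move 1: B@(3,2) -> caps B=0 W=0
Move 2: W@(0,1) -> caps B=0 W=0
Move 3: B@(3,0) -> caps B=0 W=0
Move 4: W@(0,3) -> caps B=0 W=0
Move 5: B@(1,3) -> caps B=0 W=0
Move 6: W@(3,1) -> caps B=0 W=0
Move 7: B@(0,2) -> caps B=1 W=0
Move 8: W@(2,0) -> caps B=1 W=1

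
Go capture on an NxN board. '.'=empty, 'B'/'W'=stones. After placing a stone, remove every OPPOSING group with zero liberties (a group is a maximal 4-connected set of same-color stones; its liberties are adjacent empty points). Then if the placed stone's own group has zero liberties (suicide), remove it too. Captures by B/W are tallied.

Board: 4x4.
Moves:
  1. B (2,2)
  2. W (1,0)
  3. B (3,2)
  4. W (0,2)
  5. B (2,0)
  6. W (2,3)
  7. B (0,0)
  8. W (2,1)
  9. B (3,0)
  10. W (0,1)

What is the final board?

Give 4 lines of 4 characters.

Answer: .WW.
W...
BWBW
B.B.

Derivation:
Move 1: B@(2,2) -> caps B=0 W=0
Move 2: W@(1,0) -> caps B=0 W=0
Move 3: B@(3,2) -> caps B=0 W=0
Move 4: W@(0,2) -> caps B=0 W=0
Move 5: B@(2,0) -> caps B=0 W=0
Move 6: W@(2,3) -> caps B=0 W=0
Move 7: B@(0,0) -> caps B=0 W=0
Move 8: W@(2,1) -> caps B=0 W=0
Move 9: B@(3,0) -> caps B=0 W=0
Move 10: W@(0,1) -> caps B=0 W=1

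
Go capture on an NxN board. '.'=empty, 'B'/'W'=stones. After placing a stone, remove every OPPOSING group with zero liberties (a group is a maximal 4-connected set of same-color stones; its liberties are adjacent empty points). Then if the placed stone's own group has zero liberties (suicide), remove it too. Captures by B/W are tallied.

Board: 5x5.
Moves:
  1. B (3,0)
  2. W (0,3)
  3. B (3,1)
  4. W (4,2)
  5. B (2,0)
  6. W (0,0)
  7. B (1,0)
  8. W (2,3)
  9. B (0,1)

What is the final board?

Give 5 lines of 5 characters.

Move 1: B@(3,0) -> caps B=0 W=0
Move 2: W@(0,3) -> caps B=0 W=0
Move 3: B@(3,1) -> caps B=0 W=0
Move 4: W@(4,2) -> caps B=0 W=0
Move 5: B@(2,0) -> caps B=0 W=0
Move 6: W@(0,0) -> caps B=0 W=0
Move 7: B@(1,0) -> caps B=0 W=0
Move 8: W@(2,3) -> caps B=0 W=0
Move 9: B@(0,1) -> caps B=1 W=0

Answer: .B.W.
B....
B..W.
BB...
..W..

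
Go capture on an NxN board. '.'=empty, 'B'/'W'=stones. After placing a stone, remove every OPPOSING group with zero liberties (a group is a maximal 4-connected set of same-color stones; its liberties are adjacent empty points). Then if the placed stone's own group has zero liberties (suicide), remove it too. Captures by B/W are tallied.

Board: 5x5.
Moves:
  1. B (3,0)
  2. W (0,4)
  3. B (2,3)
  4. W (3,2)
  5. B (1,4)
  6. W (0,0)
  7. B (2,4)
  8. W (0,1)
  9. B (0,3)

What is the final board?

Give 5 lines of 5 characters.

Move 1: B@(3,0) -> caps B=0 W=0
Move 2: W@(0,4) -> caps B=0 W=0
Move 3: B@(2,3) -> caps B=0 W=0
Move 4: W@(3,2) -> caps B=0 W=0
Move 5: B@(1,4) -> caps B=0 W=0
Move 6: W@(0,0) -> caps B=0 W=0
Move 7: B@(2,4) -> caps B=0 W=0
Move 8: W@(0,1) -> caps B=0 W=0
Move 9: B@(0,3) -> caps B=1 W=0

Answer: WW.B.
....B
...BB
B.W..
.....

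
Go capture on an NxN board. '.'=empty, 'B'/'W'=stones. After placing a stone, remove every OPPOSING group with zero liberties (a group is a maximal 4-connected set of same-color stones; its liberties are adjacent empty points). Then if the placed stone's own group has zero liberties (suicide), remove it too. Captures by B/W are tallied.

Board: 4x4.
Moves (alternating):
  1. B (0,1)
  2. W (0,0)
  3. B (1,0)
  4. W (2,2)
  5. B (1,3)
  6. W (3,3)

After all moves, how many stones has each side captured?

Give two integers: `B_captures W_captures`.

Answer: 1 0

Derivation:
Move 1: B@(0,1) -> caps B=0 W=0
Move 2: W@(0,0) -> caps B=0 W=0
Move 3: B@(1,0) -> caps B=1 W=0
Move 4: W@(2,2) -> caps B=1 W=0
Move 5: B@(1,3) -> caps B=1 W=0
Move 6: W@(3,3) -> caps B=1 W=0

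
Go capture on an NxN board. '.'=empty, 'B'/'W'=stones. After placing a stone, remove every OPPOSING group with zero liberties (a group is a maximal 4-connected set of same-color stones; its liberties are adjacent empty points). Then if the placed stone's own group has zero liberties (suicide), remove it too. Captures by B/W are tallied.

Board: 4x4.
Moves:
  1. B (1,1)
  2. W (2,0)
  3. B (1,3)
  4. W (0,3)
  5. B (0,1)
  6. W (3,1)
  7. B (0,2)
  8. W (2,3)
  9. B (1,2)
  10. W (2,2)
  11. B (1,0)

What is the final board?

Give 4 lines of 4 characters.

Move 1: B@(1,1) -> caps B=0 W=0
Move 2: W@(2,0) -> caps B=0 W=0
Move 3: B@(1,3) -> caps B=0 W=0
Move 4: W@(0,3) -> caps B=0 W=0
Move 5: B@(0,1) -> caps B=0 W=0
Move 6: W@(3,1) -> caps B=0 W=0
Move 7: B@(0,2) -> caps B=1 W=0
Move 8: W@(2,3) -> caps B=1 W=0
Move 9: B@(1,2) -> caps B=1 W=0
Move 10: W@(2,2) -> caps B=1 W=0
Move 11: B@(1,0) -> caps B=1 W=0

Answer: .BB.
BBBB
W.WW
.W..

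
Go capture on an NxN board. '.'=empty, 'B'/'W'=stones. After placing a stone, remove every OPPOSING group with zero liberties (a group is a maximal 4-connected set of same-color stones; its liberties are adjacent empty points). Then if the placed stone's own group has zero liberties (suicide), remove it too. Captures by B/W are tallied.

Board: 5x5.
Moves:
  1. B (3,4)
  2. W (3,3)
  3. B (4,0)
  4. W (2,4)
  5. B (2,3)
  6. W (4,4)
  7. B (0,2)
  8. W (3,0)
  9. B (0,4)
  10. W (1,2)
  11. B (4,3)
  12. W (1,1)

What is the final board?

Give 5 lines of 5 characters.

Answer: ..B.B
.WW..
...BW
W..W.
B..BW

Derivation:
Move 1: B@(3,4) -> caps B=0 W=0
Move 2: W@(3,3) -> caps B=0 W=0
Move 3: B@(4,0) -> caps B=0 W=0
Move 4: W@(2,4) -> caps B=0 W=0
Move 5: B@(2,3) -> caps B=0 W=0
Move 6: W@(4,4) -> caps B=0 W=1
Move 7: B@(0,2) -> caps B=0 W=1
Move 8: W@(3,0) -> caps B=0 W=1
Move 9: B@(0,4) -> caps B=0 W=1
Move 10: W@(1,2) -> caps B=0 W=1
Move 11: B@(4,3) -> caps B=0 W=1
Move 12: W@(1,1) -> caps B=0 W=1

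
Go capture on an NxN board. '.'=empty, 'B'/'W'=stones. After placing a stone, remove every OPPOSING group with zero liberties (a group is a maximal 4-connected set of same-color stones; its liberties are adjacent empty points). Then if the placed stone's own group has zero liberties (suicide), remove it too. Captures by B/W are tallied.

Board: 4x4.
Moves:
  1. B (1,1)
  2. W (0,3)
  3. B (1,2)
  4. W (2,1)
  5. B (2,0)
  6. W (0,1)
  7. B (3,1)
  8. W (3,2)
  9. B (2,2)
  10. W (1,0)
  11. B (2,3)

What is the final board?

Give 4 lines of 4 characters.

Move 1: B@(1,1) -> caps B=0 W=0
Move 2: W@(0,3) -> caps B=0 W=0
Move 3: B@(1,2) -> caps B=0 W=0
Move 4: W@(2,1) -> caps B=0 W=0
Move 5: B@(2,0) -> caps B=0 W=0
Move 6: W@(0,1) -> caps B=0 W=0
Move 7: B@(3,1) -> caps B=0 W=0
Move 8: W@(3,2) -> caps B=0 W=0
Move 9: B@(2,2) -> caps B=1 W=0
Move 10: W@(1,0) -> caps B=1 W=0
Move 11: B@(2,3) -> caps B=1 W=0

Answer: .W.W
WBB.
B.BB
.BW.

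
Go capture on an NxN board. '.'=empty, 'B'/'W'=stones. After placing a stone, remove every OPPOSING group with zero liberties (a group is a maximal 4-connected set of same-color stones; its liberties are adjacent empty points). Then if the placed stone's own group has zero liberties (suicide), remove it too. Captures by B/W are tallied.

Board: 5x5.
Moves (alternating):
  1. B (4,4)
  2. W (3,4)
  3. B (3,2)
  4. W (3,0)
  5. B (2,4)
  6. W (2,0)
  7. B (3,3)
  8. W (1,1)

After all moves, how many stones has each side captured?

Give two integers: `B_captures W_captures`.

Move 1: B@(4,4) -> caps B=0 W=0
Move 2: W@(3,4) -> caps B=0 W=0
Move 3: B@(3,2) -> caps B=0 W=0
Move 4: W@(3,0) -> caps B=0 W=0
Move 5: B@(2,4) -> caps B=0 W=0
Move 6: W@(2,0) -> caps B=0 W=0
Move 7: B@(3,3) -> caps B=1 W=0
Move 8: W@(1,1) -> caps B=1 W=0

Answer: 1 0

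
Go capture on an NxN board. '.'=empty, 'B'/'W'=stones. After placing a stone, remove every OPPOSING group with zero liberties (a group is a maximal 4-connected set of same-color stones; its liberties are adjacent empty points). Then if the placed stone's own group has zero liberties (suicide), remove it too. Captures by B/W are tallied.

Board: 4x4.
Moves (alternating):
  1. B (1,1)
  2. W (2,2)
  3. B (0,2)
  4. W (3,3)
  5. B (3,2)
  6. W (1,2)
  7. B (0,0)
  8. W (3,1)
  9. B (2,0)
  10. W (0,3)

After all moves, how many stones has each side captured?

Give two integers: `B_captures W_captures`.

Answer: 0 1

Derivation:
Move 1: B@(1,1) -> caps B=0 W=0
Move 2: W@(2,2) -> caps B=0 W=0
Move 3: B@(0,2) -> caps B=0 W=0
Move 4: W@(3,3) -> caps B=0 W=0
Move 5: B@(3,2) -> caps B=0 W=0
Move 6: W@(1,2) -> caps B=0 W=0
Move 7: B@(0,0) -> caps B=0 W=0
Move 8: W@(3,1) -> caps B=0 W=1
Move 9: B@(2,0) -> caps B=0 W=1
Move 10: W@(0,3) -> caps B=0 W=1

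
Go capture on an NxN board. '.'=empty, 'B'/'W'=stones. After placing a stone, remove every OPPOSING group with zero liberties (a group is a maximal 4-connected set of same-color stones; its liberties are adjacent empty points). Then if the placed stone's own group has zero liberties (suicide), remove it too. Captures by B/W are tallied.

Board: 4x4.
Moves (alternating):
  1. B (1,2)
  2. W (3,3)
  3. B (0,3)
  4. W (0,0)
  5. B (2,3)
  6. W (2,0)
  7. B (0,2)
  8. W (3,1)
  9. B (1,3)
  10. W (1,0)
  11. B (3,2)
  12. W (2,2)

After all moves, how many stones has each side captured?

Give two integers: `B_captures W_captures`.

Answer: 1 0

Derivation:
Move 1: B@(1,2) -> caps B=0 W=0
Move 2: W@(3,3) -> caps B=0 W=0
Move 3: B@(0,3) -> caps B=0 W=0
Move 4: W@(0,0) -> caps B=0 W=0
Move 5: B@(2,3) -> caps B=0 W=0
Move 6: W@(2,0) -> caps B=0 W=0
Move 7: B@(0,2) -> caps B=0 W=0
Move 8: W@(3,1) -> caps B=0 W=0
Move 9: B@(1,3) -> caps B=0 W=0
Move 10: W@(1,0) -> caps B=0 W=0
Move 11: B@(3,2) -> caps B=1 W=0
Move 12: W@(2,2) -> caps B=1 W=0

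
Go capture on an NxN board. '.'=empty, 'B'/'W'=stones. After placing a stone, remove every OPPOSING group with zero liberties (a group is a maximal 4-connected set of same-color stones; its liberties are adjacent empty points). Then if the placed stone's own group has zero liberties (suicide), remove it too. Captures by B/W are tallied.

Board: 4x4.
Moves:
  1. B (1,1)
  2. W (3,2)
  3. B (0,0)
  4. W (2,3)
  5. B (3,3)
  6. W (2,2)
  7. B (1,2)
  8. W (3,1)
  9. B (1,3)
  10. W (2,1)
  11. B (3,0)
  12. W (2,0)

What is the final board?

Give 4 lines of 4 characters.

Answer: B...
.BBB
WWWW
.WW.

Derivation:
Move 1: B@(1,1) -> caps B=0 W=0
Move 2: W@(3,2) -> caps B=0 W=0
Move 3: B@(0,0) -> caps B=0 W=0
Move 4: W@(2,3) -> caps B=0 W=0
Move 5: B@(3,3) -> caps B=0 W=0
Move 6: W@(2,2) -> caps B=0 W=0
Move 7: B@(1,2) -> caps B=0 W=0
Move 8: W@(3,1) -> caps B=0 W=0
Move 9: B@(1,3) -> caps B=0 W=0
Move 10: W@(2,1) -> caps B=0 W=0
Move 11: B@(3,0) -> caps B=0 W=0
Move 12: W@(2,0) -> caps B=0 W=1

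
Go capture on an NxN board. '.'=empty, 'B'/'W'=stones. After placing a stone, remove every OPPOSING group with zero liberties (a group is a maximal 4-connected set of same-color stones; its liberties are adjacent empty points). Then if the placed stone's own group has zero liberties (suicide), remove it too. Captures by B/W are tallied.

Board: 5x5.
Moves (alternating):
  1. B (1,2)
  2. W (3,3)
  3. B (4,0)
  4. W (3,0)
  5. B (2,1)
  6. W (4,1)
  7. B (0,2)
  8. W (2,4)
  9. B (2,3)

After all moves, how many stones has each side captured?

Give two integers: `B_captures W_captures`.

Move 1: B@(1,2) -> caps B=0 W=0
Move 2: W@(3,3) -> caps B=0 W=0
Move 3: B@(4,0) -> caps B=0 W=0
Move 4: W@(3,0) -> caps B=0 W=0
Move 5: B@(2,1) -> caps B=0 W=0
Move 6: W@(4,1) -> caps B=0 W=1
Move 7: B@(0,2) -> caps B=0 W=1
Move 8: W@(2,4) -> caps B=0 W=1
Move 9: B@(2,3) -> caps B=0 W=1

Answer: 0 1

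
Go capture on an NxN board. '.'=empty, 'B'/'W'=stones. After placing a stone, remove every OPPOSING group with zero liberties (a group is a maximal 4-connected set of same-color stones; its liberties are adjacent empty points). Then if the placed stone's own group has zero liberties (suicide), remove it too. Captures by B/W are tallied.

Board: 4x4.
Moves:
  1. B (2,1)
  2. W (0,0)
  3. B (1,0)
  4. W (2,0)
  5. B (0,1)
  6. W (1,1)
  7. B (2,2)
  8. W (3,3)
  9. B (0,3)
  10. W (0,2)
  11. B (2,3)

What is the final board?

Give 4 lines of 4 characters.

Answer: .BWB
BW..
WBBB
...W

Derivation:
Move 1: B@(2,1) -> caps B=0 W=0
Move 2: W@(0,0) -> caps B=0 W=0
Move 3: B@(1,0) -> caps B=0 W=0
Move 4: W@(2,0) -> caps B=0 W=0
Move 5: B@(0,1) -> caps B=1 W=0
Move 6: W@(1,1) -> caps B=1 W=0
Move 7: B@(2,2) -> caps B=1 W=0
Move 8: W@(3,3) -> caps B=1 W=0
Move 9: B@(0,3) -> caps B=1 W=0
Move 10: W@(0,2) -> caps B=1 W=0
Move 11: B@(2,3) -> caps B=1 W=0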